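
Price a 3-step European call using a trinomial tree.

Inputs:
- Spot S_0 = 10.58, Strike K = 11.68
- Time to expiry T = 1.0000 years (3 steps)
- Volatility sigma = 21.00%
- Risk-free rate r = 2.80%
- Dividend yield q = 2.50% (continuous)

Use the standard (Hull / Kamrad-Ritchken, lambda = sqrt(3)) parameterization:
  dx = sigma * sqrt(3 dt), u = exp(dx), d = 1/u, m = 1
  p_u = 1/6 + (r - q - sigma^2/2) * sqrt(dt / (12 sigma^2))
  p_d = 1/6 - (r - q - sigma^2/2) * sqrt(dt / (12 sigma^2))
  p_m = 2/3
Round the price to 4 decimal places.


Answer: Price = V(0,0) = 0.5116

Derivation:
dt = T/N = 0.333333; dx = sigma*sqrt(3*dt) = 0.210000
u = exp(dx) = 1.233678; d = 1/u = 0.810584
p_u = 0.151548, p_m = 0.666667, p_d = 0.181786
Discount per step: exp(-r*dt) = 0.990710
Stock lattice S(k, j) with j the centered position index:
  k=0: S(0,+0) = 10.5800
  k=1: S(1,-1) = 8.5760; S(1,+0) = 10.5800; S(1,+1) = 13.0523
  k=2: S(2,-2) = 6.9516; S(2,-1) = 8.5760; S(2,+0) = 10.5800; S(2,+1) = 13.0523; S(2,+2) = 16.1024
  k=3: S(3,-3) = 5.6348; S(3,-2) = 6.9516; S(3,-1) = 8.5760; S(3,+0) = 10.5800; S(3,+1) = 13.0523; S(3,+2) = 16.1024; S(3,+3) = 19.8651
Terminal payoffs V(N, j) = max(S_T - K, 0):
  V(3,-3) = 0.000000; V(3,-2) = 0.000000; V(3,-1) = 0.000000; V(3,+0) = 0.000000; V(3,+1) = 1.372314; V(3,+2) = 4.422353; V(3,+3) = 8.185120
Backward induction: V(k, j) = exp(-r*dt) * [p_u * V(k+1, j+1) + p_m * V(k+1, j) + p_d * V(k+1, j-1)]
  V(2,-2) = exp(-r*dt) * [p_u*0.000000 + p_m*0.000000 + p_d*0.000000] = 0.000000
  V(2,-1) = exp(-r*dt) * [p_u*0.000000 + p_m*0.000000 + p_d*0.000000] = 0.000000
  V(2,+0) = exp(-r*dt) * [p_u*1.372314 + p_m*0.000000 + p_d*0.000000] = 0.206039
  V(2,+1) = exp(-r*dt) * [p_u*4.422353 + p_m*1.372314 + p_d*0.000000] = 1.570348
  V(2,+2) = exp(-r*dt) * [p_u*8.185120 + p_m*4.422353 + p_d*1.372314] = 4.396908
  V(1,-1) = exp(-r*dt) * [p_u*0.206039 + p_m*0.000000 + p_d*0.000000] = 0.030935
  V(1,+0) = exp(-r*dt) * [p_u*1.570348 + p_m*0.206039 + p_d*0.000000] = 0.371855
  V(1,+1) = exp(-r*dt) * [p_u*4.396908 + p_m*1.570348 + p_d*0.206039] = 1.734431
  V(0,+0) = exp(-r*dt) * [p_u*1.734431 + p_m*0.371855 + p_d*0.030935] = 0.511578


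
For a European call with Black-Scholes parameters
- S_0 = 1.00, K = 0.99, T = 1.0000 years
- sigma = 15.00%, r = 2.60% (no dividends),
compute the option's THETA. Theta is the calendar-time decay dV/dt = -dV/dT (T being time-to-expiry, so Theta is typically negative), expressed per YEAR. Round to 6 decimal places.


d1 = 0.3153355724; d2 = 0.1653355724
phi(d1) = 0.3795925665; exp(-qT) = 1.0000000000; exp(-rT) = 0.9743350896
Theta = -S*exp(-qT)*phi(d1)*sigma/(2*sqrt(T)) - r*K*exp(-rT)*N(d2) + q*S*exp(-qT)*N(d1)
N(d1) = 0.6237465606; N(d2) = 0.5656600693; sqrt(T) = 1.0000000000
Term 1 = -1.0000 * 1.0000000000 * 0.3795925665 * 0.1500 / (2 * 1.0000000000) = -0.0284694425
Term 2 = -0.0260 * 0.9900 * 0.9743350896 * 0.5656600693 = -0.0141864068
Term 3 = 0 (no dividend yield, q = 0)
Theta = -0.0284694425 + (-0.0141864068) + (0.0000000000) = -0.042656

Answer: Theta = -0.042656


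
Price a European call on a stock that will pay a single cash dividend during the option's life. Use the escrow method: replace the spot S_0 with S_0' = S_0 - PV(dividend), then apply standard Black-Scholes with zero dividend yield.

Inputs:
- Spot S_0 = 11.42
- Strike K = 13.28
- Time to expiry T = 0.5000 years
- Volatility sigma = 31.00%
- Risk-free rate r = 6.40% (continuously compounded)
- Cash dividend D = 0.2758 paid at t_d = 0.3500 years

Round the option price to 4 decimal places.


Answer: Price = 0.4056

Derivation:
PV(D) = D * exp(-r * t_d) = 0.2758 * 0.97784902 = 0.26969076
S_0' = S_0 - PV(D) = 11.4200 - 0.26969076 = 11.15030924
d1 = (ln(S_0'/K) + (r + sigma^2/2)*T) / (sigma*sqrt(T)) = -0.54181219
d2 = d1 - sigma*sqrt(T) = -0.76101529
exp(-rT) = 0.96850658
N(d1) = 0.29397395; N(d2) = 0.22332397
C = S_0' * N(d1) - K * exp(-rT) * N(d2) = 11.15030924 * 0.29397395 - 13.2800 * 0.96850658 * 0.22332397 = 0.4056


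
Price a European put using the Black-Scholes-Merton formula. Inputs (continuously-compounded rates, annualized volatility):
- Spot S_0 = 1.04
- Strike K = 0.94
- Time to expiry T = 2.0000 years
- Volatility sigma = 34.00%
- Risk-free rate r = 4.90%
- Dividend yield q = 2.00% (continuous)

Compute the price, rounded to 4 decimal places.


d1 = (ln(S/K) + (r - q + 0.5*sigma^2) * T) / (sigma * sqrt(T)) = 0.57129261
d2 = d1 - sigma * sqrt(T) = 0.09046000
exp(-rT) = 0.90664890; exp(-qT) = 0.96078944
P = K * exp(-rT) * N(-d2) - S_0 * exp(-qT) * N(-d1)
N(-d1) = 0.28390066; N(-d2) = 0.46396084
P = 0.9400 * 0.90664890 * 0.46396084 - 1.0400 * 0.96078944 * 0.28390066 = 0.1117

Answer: Price = 0.1117


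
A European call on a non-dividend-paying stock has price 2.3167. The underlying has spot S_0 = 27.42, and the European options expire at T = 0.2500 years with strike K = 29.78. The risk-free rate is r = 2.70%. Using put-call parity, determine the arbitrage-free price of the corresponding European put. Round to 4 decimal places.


Put-call parity: C - P = S_0 * exp(-qT) - K * exp(-rT).
S_0 * exp(-qT) = 27.4200 * 1.00000000 = 27.42000000
K * exp(-rT) = 29.7800 * 0.99327273 = 29.57966190
P = C - S*exp(-qT) + K*exp(-rT)
P = 2.3167 - 27.42000000 + 29.57966190 = 4.4764

Answer: Put price = 4.4764


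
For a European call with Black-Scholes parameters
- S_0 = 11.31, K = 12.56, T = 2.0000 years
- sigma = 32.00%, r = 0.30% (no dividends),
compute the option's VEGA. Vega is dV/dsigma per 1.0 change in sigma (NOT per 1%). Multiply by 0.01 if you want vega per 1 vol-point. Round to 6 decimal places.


Answer: Vega = 6.380786

Derivation:
d1 = 0.0078889453; d2 = -0.4446593947
phi(d1) = 0.3989298664; exp(-qT) = 1.0000000000; exp(-rT) = 0.9940179641
Vega = S * exp(-qT) * phi(d1) * sqrt(T) = 11.3100 * 1.0000000000 * 0.3989298664 * 1.4142135624 = 6.380786


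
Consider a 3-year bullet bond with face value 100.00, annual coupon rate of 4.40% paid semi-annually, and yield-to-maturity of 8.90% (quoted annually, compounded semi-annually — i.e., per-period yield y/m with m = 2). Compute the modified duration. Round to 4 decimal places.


Coupon per period c = face * coupon_rate / m = 2.200000
Periods per year m = 2; per-period yield y/m = 0.044500
Number of cashflows N = 6
Cashflows (t years, CF_t, discount factor 1/(1+y/m)^(m*t), PV):
  t = 0.5000: CF_t = 2.200000, DF = 0.957396, PV = 2.106271
  t = 1.0000: CF_t = 2.200000, DF = 0.916607, PV = 2.016535
  t = 1.5000: CF_t = 2.200000, DF = 0.877556, PV = 1.930622
  t = 2.0000: CF_t = 2.200000, DF = 0.840168, PV = 1.848370
  t = 2.5000: CF_t = 2.200000, DF = 0.804374, PV = 1.769622
  t = 3.0000: CF_t = 102.200000, DF = 0.770104, PV = 78.704621
Price P = sum_t PV_t = 88.376041
First compute Macaulay numerator sum_t t * PV_t:
  t * PV_t at t = 0.5000: 1.053135
  t * PV_t at t = 1.0000: 2.016535
  t * PV_t at t = 1.5000: 2.895934
  t * PV_t at t = 2.0000: 3.696740
  t * PV_t at t = 2.5000: 4.424054
  t * PV_t at t = 3.0000: 236.113862
Macaulay duration D = 250.200261 / 88.376041 = 2.831087
Modified duration = D / (1 + y/m) = 2.831087 / (1 + 0.044500) = 2.710471

Answer: Modified duration = 2.7105


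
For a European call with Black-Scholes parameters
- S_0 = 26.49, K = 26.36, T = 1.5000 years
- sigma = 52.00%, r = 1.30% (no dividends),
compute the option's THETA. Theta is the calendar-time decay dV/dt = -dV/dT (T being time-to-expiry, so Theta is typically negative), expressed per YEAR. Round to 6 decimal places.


Answer: Theta = -2.236096

Derivation:
d1 = 0.3567769641; d2 = -0.2800903690
phi(d1) = 0.3743427587; exp(-qT) = 1.0000000000; exp(-rT) = 0.9806888952
Theta = -S*exp(-qT)*phi(d1)*sigma/(2*sqrt(T)) - r*K*exp(-rT)*N(d2) + q*S*exp(-qT)*N(d1)
N(d1) = 0.6393706086; N(d2) = 0.3897040868; sqrt(T) = 1.2247448714
Term 1 = -26.4900 * 1.0000000000 * 0.3743427587 * 0.5200 / (2 * 1.2247448714) = -2.1051309350
Term 2 = -0.0130 * 26.3600 * 0.9806888952 * 0.3897040868 = -0.1309649182
Term 3 = 0 (no dividend yield, q = 0)
Theta = -2.1051309350 + (-0.1309649182) + (0.0000000000) = -2.236096


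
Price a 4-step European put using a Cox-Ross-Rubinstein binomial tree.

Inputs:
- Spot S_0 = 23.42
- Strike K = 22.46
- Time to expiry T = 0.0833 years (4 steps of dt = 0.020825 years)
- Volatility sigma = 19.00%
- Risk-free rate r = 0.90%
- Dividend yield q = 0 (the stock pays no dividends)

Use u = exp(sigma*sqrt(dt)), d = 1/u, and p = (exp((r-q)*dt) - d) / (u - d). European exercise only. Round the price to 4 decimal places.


dt = T/N = 0.020825
u = exp(sigma*sqrt(dt)) = 1.027798; d = 1/u = 0.972954
p = (exp((r-q)*dt) - d) / (u - d) = 0.496563
Discount per step: exp(-r*dt) = 0.999813
Stock lattice S(k, i) with i counting down-moves:
  k=0: S(0,0) = 23.4200
  k=1: S(1,0) = 24.0710; S(1,1) = 22.7866
  k=2: S(2,0) = 24.7402; S(2,1) = 23.4200; S(2,2) = 22.1703
  k=3: S(3,0) = 25.4279; S(3,1) = 24.0710; S(3,2) = 22.7866; S(3,3) = 21.5707
  k=4: S(4,0) = 26.1347; S(4,1) = 24.7402; S(4,2) = 23.4200; S(4,3) = 22.1703; S(4,4) = 20.9873
Terminal payoffs V(N, i) = max(K - S_T, 0):
  V(4,0) = 0.000000; V(4,1) = 0.000000; V(4,2) = 0.000000; V(4,3) = 0.289711; V(4,4) = 1.472737
Backward induction: V(k, i) = exp(-r*dt) * [p * V(k+1, i) + (1-p) * V(k+1, i+1)].
  V(3,0) = exp(-r*dt) * [p*0.000000 + (1-p)*0.000000] = 0.000000
  V(3,1) = exp(-r*dt) * [p*0.000000 + (1-p)*0.000000] = 0.000000
  V(3,2) = exp(-r*dt) * [p*0.000000 + (1-p)*0.289711] = 0.145824
  V(3,3) = exp(-r*dt) * [p*0.289711 + (1-p)*1.472737] = 0.885123
  V(2,0) = exp(-r*dt) * [p*0.000000 + (1-p)*0.000000] = 0.000000
  V(2,1) = exp(-r*dt) * [p*0.000000 + (1-p)*0.145824] = 0.073399
  V(2,2) = exp(-r*dt) * [p*0.145824 + (1-p)*0.885123] = 0.517917
  V(1,0) = exp(-r*dt) * [p*0.000000 + (1-p)*0.073399] = 0.036945
  V(1,1) = exp(-r*dt) * [p*0.073399 + (1-p)*0.517917] = 0.297130
  V(0,0) = exp(-r*dt) * [p*0.036945 + (1-p)*0.297130] = 0.167900

Answer: Price = V(0,0) = 0.1679


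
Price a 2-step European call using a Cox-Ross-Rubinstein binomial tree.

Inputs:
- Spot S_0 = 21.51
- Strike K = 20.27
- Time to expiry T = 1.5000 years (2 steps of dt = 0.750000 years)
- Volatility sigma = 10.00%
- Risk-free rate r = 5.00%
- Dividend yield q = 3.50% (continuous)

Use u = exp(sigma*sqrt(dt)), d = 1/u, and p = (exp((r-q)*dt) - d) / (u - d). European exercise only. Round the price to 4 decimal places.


dt = T/N = 0.750000
u = exp(sigma*sqrt(dt)) = 1.090463; d = 1/u = 0.917042
p = (exp((r-q)*dt) - d) / (u - d) = 0.543600
Discount per step: exp(-r*dt) = 0.963194
Stock lattice S(k, i) with i counting down-moves:
  k=0: S(0,0) = 21.5100
  k=1: S(1,0) = 23.4559; S(1,1) = 19.7256
  k=2: S(2,0) = 25.5778; S(2,1) = 21.5100; S(2,2) = 18.0892
Terminal payoffs V(N, i) = max(S_T - K, 0):
  V(2,0) = 5.307755; V(2,1) = 1.240000; V(2,2) = 0.000000
Backward induction: V(k, i) = exp(-r*dt) * [p * V(k+1, i) + (1-p) * V(k+1, i+1)].
  V(1,0) = exp(-r*dt) * [p*5.307755 + (1-p)*1.240000] = 3.324207
  V(1,1) = exp(-r*dt) * [p*1.240000 + (1-p)*0.000000] = 0.649255
  V(0,0) = exp(-r*dt) * [p*3.324207 + (1-p)*0.649255] = 2.025943

Answer: Price = V(0,0) = 2.0259


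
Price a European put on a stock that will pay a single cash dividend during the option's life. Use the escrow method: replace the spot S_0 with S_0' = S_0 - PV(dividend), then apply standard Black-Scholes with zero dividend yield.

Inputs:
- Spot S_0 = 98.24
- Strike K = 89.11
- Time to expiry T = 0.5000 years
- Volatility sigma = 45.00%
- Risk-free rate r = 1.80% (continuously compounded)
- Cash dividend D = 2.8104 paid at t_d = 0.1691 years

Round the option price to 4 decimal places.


Answer: Price = 8.3912

Derivation:
PV(D) = D * exp(-r * t_d) = 2.8104 * 0.99696083 = 2.80185871
S_0' = S_0 - PV(D) = 98.2400 - 2.80185871 = 95.43814129
d1 = (ln(S_0'/K) + (r + sigma^2/2)*T) / (sigma*sqrt(T)) = 0.40299348
d2 = d1 - sigma*sqrt(T) = 0.08479543
exp(-rT) = 0.99104038
N(-d1) = 0.34347651; N(-d2) = 0.46621201
P = K * exp(-rT) * N(-d2) - S_0' * N(-d1) = 89.1100 * 0.99104038 * 0.46621201 - 95.43814129 * 0.34347651 = 8.3912


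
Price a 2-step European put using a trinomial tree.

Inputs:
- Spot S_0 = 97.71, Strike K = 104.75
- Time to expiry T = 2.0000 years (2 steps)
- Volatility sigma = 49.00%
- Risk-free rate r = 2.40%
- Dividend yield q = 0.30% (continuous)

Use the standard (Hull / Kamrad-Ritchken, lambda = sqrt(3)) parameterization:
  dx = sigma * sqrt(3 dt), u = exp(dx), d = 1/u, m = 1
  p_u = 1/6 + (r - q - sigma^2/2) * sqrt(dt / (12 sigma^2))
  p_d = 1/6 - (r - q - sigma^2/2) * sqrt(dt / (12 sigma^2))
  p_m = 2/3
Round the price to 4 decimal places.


Answer: Price = V(0,0) = 25.4977

Derivation:
dt = T/N = 1.000000; dx = sigma*sqrt(3*dt) = 0.848705
u = exp(dx) = 2.336619; d = 1/u = 0.427969
p_u = 0.108313, p_m = 0.666667, p_d = 0.225020
Discount per step: exp(-r*dt) = 0.976286
Stock lattice S(k, j) with j the centered position index:
  k=0: S(0,+0) = 97.7100
  k=1: S(1,-1) = 41.8168; S(1,+0) = 97.7100; S(1,+1) = 228.3110
  k=2: S(2,-2) = 17.8963; S(2,-1) = 41.8168; S(2,+0) = 97.7100; S(2,+1) = 228.3110; S(2,+2) = 533.4758
Terminal payoffs V(N, j) = max(K - S_T, 0):
  V(2,-2) = 86.853698; V(2,-1) = 62.933165; V(2,+0) = 7.040000; V(2,+1) = 0.000000; V(2,+2) = 0.000000
Backward induction: V(k, j) = exp(-r*dt) * [p_u * V(k+1, j+1) + p_m * V(k+1, j) + p_d * V(k+1, j-1)]
  V(1,-1) = exp(-r*dt) * [p_u*7.040000 + p_m*62.933165 + p_d*86.853698] = 60.785316
  V(1,+0) = exp(-r*dt) * [p_u*0.000000 + p_m*7.040000 + p_d*62.933165] = 18.407449
  V(1,+1) = exp(-r*dt) * [p_u*0.000000 + p_m*0.000000 + p_d*7.040000] = 1.546576
  V(0,+0) = exp(-r*dt) * [p_u*1.546576 + p_m*18.407449 + p_d*60.785316] = 25.497728


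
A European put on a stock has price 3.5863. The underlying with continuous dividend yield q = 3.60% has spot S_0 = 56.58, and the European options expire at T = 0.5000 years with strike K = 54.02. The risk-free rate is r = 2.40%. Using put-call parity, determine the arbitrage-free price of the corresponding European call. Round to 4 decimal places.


Put-call parity: C - P = S_0 * exp(-qT) - K * exp(-rT).
S_0 * exp(-qT) = 56.5800 * 0.98216103 = 55.57067121
K * exp(-rT) = 54.0200 * 0.98807171 = 53.37563393
C = P + S*exp(-qT) - K*exp(-rT)
C = 3.5863 + 55.57067121 - 53.37563393 = 5.7813

Answer: Call price = 5.7813


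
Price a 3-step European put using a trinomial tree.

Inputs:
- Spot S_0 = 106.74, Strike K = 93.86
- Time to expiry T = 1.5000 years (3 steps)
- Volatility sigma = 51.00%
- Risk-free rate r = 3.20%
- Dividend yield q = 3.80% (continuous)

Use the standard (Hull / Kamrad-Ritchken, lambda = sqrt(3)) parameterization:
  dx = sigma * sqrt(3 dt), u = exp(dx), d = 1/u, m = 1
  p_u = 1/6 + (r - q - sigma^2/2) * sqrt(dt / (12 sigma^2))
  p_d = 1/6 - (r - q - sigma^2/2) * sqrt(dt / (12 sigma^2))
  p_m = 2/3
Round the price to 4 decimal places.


Answer: Price = V(0,0) = 17.5841

Derivation:
dt = T/N = 0.500000; dx = sigma*sqrt(3*dt) = 0.624620
u = exp(dx) = 1.867536; d = 1/u = 0.535465
p_u = 0.112214, p_m = 0.666667, p_d = 0.221120
Discount per step: exp(-r*dt) = 0.984127
Stock lattice S(k, j) with j the centered position index:
  k=0: S(0,+0) = 106.7400
  k=1: S(1,-1) = 57.1555; S(1,+0) = 106.7400; S(1,+1) = 199.3408
  k=2: S(2,-2) = 30.6048; S(2,-1) = 57.1555; S(2,+0) = 106.7400; S(2,+1) = 199.3408; S(2,+2) = 372.2761
  k=3: S(3,-3) = 16.3878; S(3,-2) = 30.6048; S(3,-1) = 57.1555; S(3,+0) = 106.7400; S(3,+1) = 199.3408; S(3,+2) = 372.2761; S(3,+3) = 695.2390
Terminal payoffs V(N, j) = max(K - S_T, 0):
  V(3,-3) = 77.472214; V(3,-2) = 63.255220; V(3,-1) = 36.704474; V(3,+0) = 0.000000; V(3,+1) = 0.000000; V(3,+2) = 0.000000; V(3,+3) = 0.000000
Backward induction: V(k, j) = exp(-r*dt) * [p_u * V(k+1, j+1) + p_m * V(k+1, j) + p_d * V(k+1, j-1)]
  V(2,-2) = exp(-r*dt) * [p_u*36.704474 + p_m*63.255220 + p_d*77.472214] = 62.412887
  V(2,-1) = exp(-r*dt) * [p_u*0.000000 + p_m*36.704474 + p_d*63.255220] = 37.846220
  V(2,+0) = exp(-r*dt) * [p_u*0.000000 + p_m*0.000000 + p_d*36.704474] = 7.987261
  V(2,+1) = exp(-r*dt) * [p_u*0.000000 + p_m*0.000000 + p_d*0.000000] = 0.000000
  V(2,+2) = exp(-r*dt) * [p_u*0.000000 + p_m*0.000000 + p_d*0.000000] = 0.000000
  V(1,-1) = exp(-r*dt) * [p_u*7.987261 + p_m*37.846220 + p_d*62.412887] = 39.294055
  V(1,+0) = exp(-r*dt) * [p_u*0.000000 + p_m*7.987261 + p_d*37.846220] = 13.476038
  V(1,+1) = exp(-r*dt) * [p_u*0.000000 + p_m*0.000000 + p_d*7.987261] = 1.738108
  V(0,+0) = exp(-r*dt) * [p_u*1.738108 + p_m*13.476038 + p_d*39.294055] = 17.584148


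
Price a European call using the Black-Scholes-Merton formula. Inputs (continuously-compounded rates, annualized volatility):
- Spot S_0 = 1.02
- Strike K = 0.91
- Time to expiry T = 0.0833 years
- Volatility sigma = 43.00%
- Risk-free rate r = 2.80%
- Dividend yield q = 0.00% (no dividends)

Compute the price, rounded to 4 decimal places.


d1 = (ln(S/K) + (r - q + 0.5*sigma^2) * T) / (sigma * sqrt(T)) = 1.00033288
d2 = d1 - sigma * sqrt(T) = 0.87622740
exp(-rT) = 0.99767032; exp(-qT) = 1.00000000
C = S_0 * exp(-qT) * N(d1) - K * exp(-rT) * N(d2)
N(d1) = 0.84142528; N(d2) = 0.80954679
C = 1.0200 * 1.00000000 * 0.84142528 - 0.9100 * 0.99767032 * 0.80954679 = 0.1233

Answer: Price = 0.1233


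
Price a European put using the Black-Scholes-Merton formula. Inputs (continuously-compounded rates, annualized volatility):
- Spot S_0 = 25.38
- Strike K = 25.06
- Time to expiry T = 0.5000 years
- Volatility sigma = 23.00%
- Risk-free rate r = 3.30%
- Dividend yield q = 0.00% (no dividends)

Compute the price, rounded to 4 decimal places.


d1 = (ln(S/K) + (r - q + 0.5*sigma^2) * T) / (sigma * sqrt(T)) = 0.26079028
d2 = d1 - sigma * sqrt(T) = 0.09815572
exp(-rT) = 0.98363538; exp(-qT) = 1.00000000
P = K * exp(-rT) * N(-d2) - S_0 * exp(-qT) * N(-d1)
N(-d1) = 0.39712712; N(-d2) = 0.46090432
P = 25.0600 * 0.98363538 * 0.46090432 - 25.3800 * 1.00000000 * 0.39712712 = 1.2822

Answer: Price = 1.2822


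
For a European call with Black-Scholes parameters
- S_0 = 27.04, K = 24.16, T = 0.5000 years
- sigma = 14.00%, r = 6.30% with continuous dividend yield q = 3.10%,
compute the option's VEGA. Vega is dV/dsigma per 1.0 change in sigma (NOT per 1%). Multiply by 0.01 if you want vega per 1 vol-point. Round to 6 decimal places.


Answer: Vega = 3.024511

Derivation:
d1 = 1.3487443447; d2 = 1.2497493953
phi(d1) = 0.1606553026; exp(-qT) = 0.9846195068; exp(-rT) = 0.9689909565
Vega = S * exp(-qT) * phi(d1) * sqrt(T) = 27.0400 * 0.9846195068 * 0.1606553026 * 0.7071067812 = 3.024511


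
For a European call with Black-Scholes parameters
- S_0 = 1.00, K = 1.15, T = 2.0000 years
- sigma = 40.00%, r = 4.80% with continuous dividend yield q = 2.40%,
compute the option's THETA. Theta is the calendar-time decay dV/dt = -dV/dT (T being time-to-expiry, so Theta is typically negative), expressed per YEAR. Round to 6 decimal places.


Answer: Theta = -0.057304

Derivation:
d1 = 0.1206289832; d2 = -0.4450564417
phi(d1) = 0.3960502392; exp(-qT) = 0.9531337871; exp(-rT) = 0.9084640161
Theta = -S*exp(-qT)*phi(d1)*sigma/(2*sqrt(T)) - r*K*exp(-rT)*N(d2) + q*S*exp(-qT)*N(d1)
N(d1) = 0.5480075444; N(d2) = 0.3281394830; sqrt(T) = 1.4142135624
Term 1 = -1.0000 * 0.9531337871 * 0.3960502392 * 0.4000 / (2 * 1.4142135624) = -0.0533849872
Term 2 = -0.0480 * 1.1500 * 0.9084640161 * 0.3281394830 = -0.0164552808
Term 3 = 0.0240 * 1.0000 * 0.9531337871 * 0.5480075444 = 0.0125357881
Theta = -0.0533849872 + (-0.0164552808) + (0.0125357881) = -0.057304


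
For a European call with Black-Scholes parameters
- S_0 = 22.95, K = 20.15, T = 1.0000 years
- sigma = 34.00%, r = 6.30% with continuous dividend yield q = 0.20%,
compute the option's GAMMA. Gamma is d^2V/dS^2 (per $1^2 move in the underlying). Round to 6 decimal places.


d1 = 0.7320989650; d2 = 0.3920989650
phi(d1) = 0.3051588005; exp(-qT) = 0.9980019987; exp(-rT) = 0.9389434737
Gamma = exp(-qT) * phi(d1) / (S * sigma * sqrt(T)) = 0.9980019987 * 0.3051588005 / (22.9500 * 0.3400 * 1.0000000000) = 0.039030

Answer: Gamma = 0.039030


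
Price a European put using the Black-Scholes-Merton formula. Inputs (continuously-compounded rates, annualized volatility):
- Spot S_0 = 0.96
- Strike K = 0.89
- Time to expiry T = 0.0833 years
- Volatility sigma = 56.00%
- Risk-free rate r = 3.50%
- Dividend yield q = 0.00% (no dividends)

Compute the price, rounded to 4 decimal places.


d1 = (ln(S/K) + (r - q + 0.5*sigma^2) * T) / (sigma * sqrt(T)) = 0.56729059
d2 = d1 - sigma * sqrt(T) = 0.40566485
exp(-rT) = 0.99708875; exp(-qT) = 1.00000000
P = K * exp(-rT) * N(-d2) - S_0 * exp(-qT) * N(-d1)
N(-d1) = 0.28525838; N(-d2) = 0.34249444
P = 0.8900 * 0.99708875 * 0.34249444 - 0.9600 * 1.00000000 * 0.28525838 = 0.0301

Answer: Price = 0.0301


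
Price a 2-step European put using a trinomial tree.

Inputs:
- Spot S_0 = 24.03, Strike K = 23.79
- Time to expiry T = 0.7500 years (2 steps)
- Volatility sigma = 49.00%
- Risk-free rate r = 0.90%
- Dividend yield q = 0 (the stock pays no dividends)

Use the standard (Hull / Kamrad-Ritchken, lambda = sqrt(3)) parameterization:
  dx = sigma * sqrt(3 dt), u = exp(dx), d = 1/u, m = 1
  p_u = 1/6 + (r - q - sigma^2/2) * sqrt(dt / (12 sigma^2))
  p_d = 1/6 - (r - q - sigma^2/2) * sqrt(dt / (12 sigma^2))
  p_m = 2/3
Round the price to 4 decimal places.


Answer: Price = V(0,0) = 3.2500

Derivation:
dt = T/N = 0.375000; dx = sigma*sqrt(3*dt) = 0.519723
u = exp(dx) = 1.681563; d = 1/u = 0.594685
p_u = 0.126603, p_m = 0.666667, p_d = 0.206730
Discount per step: exp(-r*dt) = 0.996631
Stock lattice S(k, j) with j the centered position index:
  k=0: S(0,+0) = 24.0300
  k=1: S(1,-1) = 14.2903; S(1,+0) = 24.0300; S(1,+1) = 40.4079
  k=2: S(2,-2) = 8.4982; S(2,-1) = 14.2903; S(2,+0) = 24.0300; S(2,+1) = 40.4079; S(2,+2) = 67.9485
Terminal payoffs V(N, j) = max(K - S_T, 0):
  V(2,-2) = 15.291786; V(2,-1) = 9.499720; V(2,+0) = 0.000000; V(2,+1) = 0.000000; V(2,+2) = 0.000000
Backward induction: V(k, j) = exp(-r*dt) * [p_u * V(k+1, j+1) + p_m * V(k+1, j) + p_d * V(k+1, j-1)]
  V(1,-1) = exp(-r*dt) * [p_u*0.000000 + p_m*9.499720 + p_d*15.291786] = 9.462429
  V(1,+0) = exp(-r*dt) * [p_u*0.000000 + p_m*0.000000 + p_d*9.499720] = 1.957261
  V(1,+1) = exp(-r*dt) * [p_u*0.000000 + p_m*0.000000 + p_d*0.000000] = 0.000000
  V(0,+0) = exp(-r*dt) * [p_u*0.000000 + p_m*1.957261 + p_d*9.462429] = 3.250021


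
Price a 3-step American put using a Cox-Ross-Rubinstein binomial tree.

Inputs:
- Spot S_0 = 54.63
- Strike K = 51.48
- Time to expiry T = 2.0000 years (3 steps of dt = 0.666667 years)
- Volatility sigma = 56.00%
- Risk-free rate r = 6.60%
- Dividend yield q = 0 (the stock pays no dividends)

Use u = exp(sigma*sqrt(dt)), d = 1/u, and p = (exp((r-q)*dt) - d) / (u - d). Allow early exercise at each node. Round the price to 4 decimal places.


dt = T/N = 0.666667
u = exp(sigma*sqrt(dt)) = 1.579705; d = 1/u = 0.633030
p = (exp((r-q)*dt) - d) / (u - d) = 0.435157
Discount per step: exp(-r*dt) = 0.956954
Stock lattice S(k, i) with i counting down-moves:
  k=0: S(0,0) = 54.6300
  k=1: S(1,0) = 86.2993; S(1,1) = 34.5824
  k=2: S(2,0) = 136.3274; S(2,1) = 54.6300; S(2,2) = 21.8917
  k=3: S(3,0) = 215.3571; S(3,1) = 86.2993; S(3,2) = 34.5824; S(3,3) = 13.8581
Terminal payoffs V(N, i) = max(K - S_T, 0):
  V(3,0) = 0.000000; V(3,1) = 0.000000; V(3,2) = 16.897593; V(3,3) = 37.621913
Backward induction: V(k, i) = exp(-r*dt) * [p * V(k+1, i) + (1-p) * V(k+1, i+1)]; then take max(V_cont, immediate exercise) for American.
  V(2,0) = exp(-r*dt) * [p*0.000000 + (1-p)*0.000000] = 0.000000; exercise = 0.000000; V(2,0) = max -> 0.000000
  V(2,1) = exp(-r*dt) * [p*0.000000 + (1-p)*16.897593] = 9.133629; exercise = 0.000000; V(2,1) = max -> 9.133629
  V(2,2) = exp(-r*dt) * [p*16.897593 + (1-p)*37.621913] = 27.372302; exercise = 29.588312; V(2,2) = max -> 29.588312
  V(1,0) = exp(-r*dt) * [p*0.000000 + (1-p)*9.133629] = 4.936986; exercise = 0.000000; V(1,0) = max -> 4.936986
  V(1,1) = exp(-r*dt) * [p*9.133629 + (1-p)*29.588312] = 19.796799; exercise = 16.897593; V(1,1) = max -> 19.796799
  V(0,0) = exp(-r*dt) * [p*4.936986 + (1-p)*19.796799] = 12.756619; exercise = 0.000000; V(0,0) = max -> 12.756619

Answer: Price = V(0,0) = 12.7566


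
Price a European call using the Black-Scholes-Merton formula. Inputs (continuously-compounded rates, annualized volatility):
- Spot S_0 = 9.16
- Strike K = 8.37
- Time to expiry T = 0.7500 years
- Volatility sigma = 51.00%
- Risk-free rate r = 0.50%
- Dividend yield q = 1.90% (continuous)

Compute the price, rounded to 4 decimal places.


Answer: Price = 1.8880

Derivation:
d1 = (ln(S/K) + (r - q + 0.5*sigma^2) * T) / (sigma * sqrt(T)) = 0.40126929
d2 = d1 - sigma * sqrt(T) = -0.04040366
exp(-rT) = 0.99625702; exp(-qT) = 0.98585105
C = S_0 * exp(-qT) * N(d1) - K * exp(-rT) * N(d2)
N(d1) = 0.65588907; N(d2) = 0.48388565
C = 9.1600 * 0.98585105 * 0.65588907 - 8.3700 * 0.99625702 * 0.48388565 = 1.8880


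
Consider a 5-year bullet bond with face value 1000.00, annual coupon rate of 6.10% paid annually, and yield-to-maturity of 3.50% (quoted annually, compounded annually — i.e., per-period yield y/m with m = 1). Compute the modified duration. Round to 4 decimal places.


Answer: Modified duration = 4.3382

Derivation:
Coupon per period c = face * coupon_rate / m = 61.000000
Periods per year m = 1; per-period yield y/m = 0.035000
Number of cashflows N = 5
Cashflows (t years, CF_t, discount factor 1/(1+y/m)^(m*t), PV):
  t = 1.0000: CF_t = 61.000000, DF = 0.966184, PV = 58.937198
  t = 2.0000: CF_t = 61.000000, DF = 0.933511, PV = 56.944153
  t = 3.0000: CF_t = 61.000000, DF = 0.901943, PV = 55.018505
  t = 4.0000: CF_t = 61.000000, DF = 0.871442, PV = 53.157976
  t = 5.0000: CF_t = 1061.000000, DF = 0.841973, PV = 893.333530
Price P = sum_t PV_t = 1117.391362
First compute Macaulay numerator sum_t t * PV_t:
  t * PV_t at t = 1.0000: 58.937198
  t * PV_t at t = 2.0000: 113.888305
  t * PV_t at t = 3.0000: 165.055515
  t * PV_t at t = 4.0000: 212.631904
  t * PV_t at t = 5.0000: 4466.667650
Macaulay duration D = 5017.180572 / 1117.391362 = 4.490084
Modified duration = D / (1 + y/m) = 4.490084 / (1 + 0.035000) = 4.338245


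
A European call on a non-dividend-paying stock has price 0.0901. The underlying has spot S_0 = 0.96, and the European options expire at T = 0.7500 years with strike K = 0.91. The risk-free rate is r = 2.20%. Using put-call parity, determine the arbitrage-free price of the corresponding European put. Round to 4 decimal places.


Answer: Put price = 0.0252

Derivation:
Put-call parity: C - P = S_0 * exp(-qT) - K * exp(-rT).
S_0 * exp(-qT) = 0.9600 * 1.00000000 = 0.96000000
K * exp(-rT) = 0.9100 * 0.98363538 = 0.89510820
P = C - S*exp(-qT) + K*exp(-rT)
P = 0.0901 - 0.96000000 + 0.89510820 = 0.0252


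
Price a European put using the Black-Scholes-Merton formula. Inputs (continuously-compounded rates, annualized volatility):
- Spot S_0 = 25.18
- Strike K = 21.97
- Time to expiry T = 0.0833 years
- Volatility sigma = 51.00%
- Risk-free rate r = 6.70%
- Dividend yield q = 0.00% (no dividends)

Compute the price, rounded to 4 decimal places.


Answer: Price = 0.3072

Derivation:
d1 = (ln(S/K) + (r - q + 0.5*sigma^2) * T) / (sigma * sqrt(T)) = 1.03798730
d2 = d1 - sigma * sqrt(T) = 0.89079243
exp(-rT) = 0.99443445; exp(-qT) = 1.00000000
P = K * exp(-rT) * N(-d2) - S_0 * exp(-qT) * N(-d1)
N(-d1) = 0.14963798; N(-d2) = 0.18652027
P = 21.9700 * 0.99443445 * 0.18652027 - 25.1800 * 1.00000000 * 0.14963798 = 0.3072


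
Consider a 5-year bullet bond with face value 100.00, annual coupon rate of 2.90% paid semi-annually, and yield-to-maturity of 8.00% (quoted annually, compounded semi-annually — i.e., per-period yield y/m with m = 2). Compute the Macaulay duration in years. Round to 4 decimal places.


Answer: Macaulay duration = 4.6425 years

Derivation:
Coupon per period c = face * coupon_rate / m = 1.450000
Periods per year m = 2; per-period yield y/m = 0.040000
Number of cashflows N = 10
Cashflows (t years, CF_t, discount factor 1/(1+y/m)^(m*t), PV):
  t = 0.5000: CF_t = 1.450000, DF = 0.961538, PV = 1.394231
  t = 1.0000: CF_t = 1.450000, DF = 0.924556, PV = 1.340607
  t = 1.5000: CF_t = 1.450000, DF = 0.888996, PV = 1.289045
  t = 2.0000: CF_t = 1.450000, DF = 0.854804, PV = 1.239466
  t = 2.5000: CF_t = 1.450000, DF = 0.821927, PV = 1.191794
  t = 3.0000: CF_t = 1.450000, DF = 0.790315, PV = 1.145956
  t = 3.5000: CF_t = 1.450000, DF = 0.759918, PV = 1.101881
  t = 4.0000: CF_t = 1.450000, DF = 0.730690, PV = 1.059501
  t = 4.5000: CF_t = 1.450000, DF = 0.702587, PV = 1.018751
  t = 5.0000: CF_t = 101.450000, DF = 0.675564, PV = 68.535985
Price P = sum_t PV_t = 79.317216
Macaulay numerator sum_t t * PV_t:
  t * PV_t at t = 0.5000: 0.697115
  t * PV_t at t = 1.0000: 1.340607
  t * PV_t at t = 1.5000: 1.933567
  t * PV_t at t = 2.0000: 2.478932
  t * PV_t at t = 2.5000: 2.979486
  t * PV_t at t = 3.0000: 3.437868
  t * PV_t at t = 3.5000: 3.856583
  t * PV_t at t = 4.0000: 4.238003
  t * PV_t at t = 4.5000: 4.584378
  t * PV_t at t = 5.0000: 342.679925
Macaulay duration D = (sum_t t * PV_t) / P = 368.226464 / 79.317216 = 4.642453


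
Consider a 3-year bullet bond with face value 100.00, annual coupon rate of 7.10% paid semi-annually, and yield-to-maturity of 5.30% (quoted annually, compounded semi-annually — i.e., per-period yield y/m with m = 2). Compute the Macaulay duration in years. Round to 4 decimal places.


Coupon per period c = face * coupon_rate / m = 3.550000
Periods per year m = 2; per-period yield y/m = 0.026500
Number of cashflows N = 6
Cashflows (t years, CF_t, discount factor 1/(1+y/m)^(m*t), PV):
  t = 0.5000: CF_t = 3.550000, DF = 0.974184, PV = 3.458354
  t = 1.0000: CF_t = 3.550000, DF = 0.949035, PV = 3.369073
  t = 1.5000: CF_t = 3.550000, DF = 0.924535, PV = 3.282098
  t = 2.0000: CF_t = 3.550000, DF = 0.900667, PV = 3.197367
  t = 2.5000: CF_t = 3.550000, DF = 0.877415, PV = 3.114825
  t = 3.0000: CF_t = 103.550000, DF = 0.854764, PV = 88.510823
Price P = sum_t PV_t = 104.932540
Macaulay numerator sum_t t * PV_t:
  t * PV_t at t = 0.5000: 1.729177
  t * PV_t at t = 1.0000: 3.369073
  t * PV_t at t = 1.5000: 4.923146
  t * PV_t at t = 2.0000: 6.394735
  t * PV_t at t = 2.5000: 7.787061
  t * PV_t at t = 3.0000: 265.532470
Macaulay duration D = (sum_t t * PV_t) / P = 289.735663 / 104.932540 = 2.761161

Answer: Macaulay duration = 2.7612 years


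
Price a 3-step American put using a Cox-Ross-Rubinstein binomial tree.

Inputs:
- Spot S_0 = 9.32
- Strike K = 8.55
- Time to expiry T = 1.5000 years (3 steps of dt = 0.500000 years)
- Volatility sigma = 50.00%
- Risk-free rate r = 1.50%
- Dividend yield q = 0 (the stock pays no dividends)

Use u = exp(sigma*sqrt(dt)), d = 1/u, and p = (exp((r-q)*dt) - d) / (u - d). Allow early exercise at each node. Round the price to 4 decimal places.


dt = T/N = 0.500000
u = exp(sigma*sqrt(dt)) = 1.424119; d = 1/u = 0.702189
p = (exp((r-q)*dt) - d) / (u - d) = 0.422949
Discount per step: exp(-r*dt) = 0.992528
Stock lattice S(k, i) with i counting down-moves:
  k=0: S(0,0) = 9.3200
  k=1: S(1,0) = 13.2728; S(1,1) = 6.5444
  k=2: S(2,0) = 18.9020; S(2,1) = 9.3200; S(2,2) = 4.5954
  k=3: S(3,0) = 26.9187; S(3,1) = 13.2728; S(3,2) = 6.5444; S(3,3) = 3.2268
Terminal payoffs V(N, i) = max(K - S_T, 0):
  V(3,0) = 0.000000; V(3,1) = 0.000000; V(3,2) = 2.005603; V(3,3) = 5.323163
Backward induction: V(k, i) = exp(-r*dt) * [p * V(k+1, i) + (1-p) * V(k+1, i+1)]; then take max(V_cont, immediate exercise) for American.
  V(2,0) = exp(-r*dt) * [p*0.000000 + (1-p)*0.000000] = 0.000000; exercise = 0.000000; V(2,0) = max -> 0.000000
  V(2,1) = exp(-r*dt) * [p*0.000000 + (1-p)*2.005603] = 1.148688; exercise = 0.000000; V(2,1) = max -> 1.148688
  V(2,2) = exp(-r*dt) * [p*2.005603 + (1-p)*5.323163] = 3.890715; exercise = 3.954600; V(2,2) = max -> 3.954600
  V(1,0) = exp(-r*dt) * [p*0.000000 + (1-p)*1.148688] = 0.657899; exercise = 0.000000; V(1,0) = max -> 0.657899
  V(1,1) = exp(-r*dt) * [p*1.148688 + (1-p)*3.954600] = 2.747161; exercise = 2.005603; V(1,1) = max -> 2.747161
  V(0,0) = exp(-r*dt) * [p*0.657899 + (1-p)*2.747161] = 1.849586; exercise = 0.000000; V(0,0) = max -> 1.849586

Answer: Price = V(0,0) = 1.8496


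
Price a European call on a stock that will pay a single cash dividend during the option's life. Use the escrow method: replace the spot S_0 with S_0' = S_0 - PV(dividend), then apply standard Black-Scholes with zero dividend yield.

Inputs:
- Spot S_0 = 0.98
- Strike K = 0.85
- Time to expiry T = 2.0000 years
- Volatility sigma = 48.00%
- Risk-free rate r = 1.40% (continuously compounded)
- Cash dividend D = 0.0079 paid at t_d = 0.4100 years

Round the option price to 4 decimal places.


Answer: Price = 0.3183

Derivation:
PV(D) = D * exp(-r * t_d) = 0.0079 * 0.99427644 = 0.00785478
S_0' = S_0 - PV(D) = 0.9800 - 0.00785478 = 0.97214522
d1 = (ln(S_0'/K) + (r + sigma^2/2)*T) / (sigma*sqrt(T)) = 0.57845584
d2 = d1 - sigma*sqrt(T) = -0.10036667
exp(-rT) = 0.97238837
N(d1) = 0.71852180; N(d2) = 0.46002661
C = S_0' * N(d1) - K * exp(-rT) * N(d2) = 0.97214522 * 0.71852180 - 0.8500 * 0.97238837 * 0.46002661 = 0.3183


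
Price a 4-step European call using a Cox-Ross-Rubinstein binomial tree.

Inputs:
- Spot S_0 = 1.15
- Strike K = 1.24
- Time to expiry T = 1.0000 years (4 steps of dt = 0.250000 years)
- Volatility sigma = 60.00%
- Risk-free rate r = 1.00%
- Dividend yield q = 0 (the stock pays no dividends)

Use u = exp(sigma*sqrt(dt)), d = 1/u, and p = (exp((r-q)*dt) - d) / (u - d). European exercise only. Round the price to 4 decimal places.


dt = T/N = 0.250000
u = exp(sigma*sqrt(dt)) = 1.349859; d = 1/u = 0.740818
p = (exp((r-q)*dt) - d) / (u - d) = 0.429667
Discount per step: exp(-r*dt) = 0.997503
Stock lattice S(k, i) with i counting down-moves:
  k=0: S(0,0) = 1.1500
  k=1: S(1,0) = 1.5523; S(1,1) = 0.8519
  k=2: S(2,0) = 2.0954; S(2,1) = 1.1500; S(2,2) = 0.6311
  k=3: S(3,0) = 2.8285; S(3,1) = 1.5523; S(3,2) = 0.8519; S(3,3) = 0.4676
  k=4: S(4,0) = 3.8181; S(4,1) = 2.0954; S(4,2) = 1.1500; S(4,3) = 0.6311; S(4,4) = 0.3464
Terminal payoffs V(N, i) = max(S_T - K, 0):
  V(4,0) = 2.578134; V(4,1) = 0.855437; V(4,2) = 0.000000; V(4,3) = 0.000000; V(4,4) = 0.000000
Backward induction: V(k, i) = exp(-r*dt) * [p * V(k+1, i) + (1-p) * V(k+1, i+1)].
  V(3,0) = exp(-r*dt) * [p*2.578134 + (1-p)*0.855437] = 1.591640
  V(3,1) = exp(-r*dt) * [p*0.855437 + (1-p)*0.000000] = 0.366636
  V(3,2) = exp(-r*dt) * [p*0.000000 + (1-p)*0.000000] = 0.000000
  V(3,3) = exp(-r*dt) * [p*0.000000 + (1-p)*0.000000] = 0.000000
  V(2,0) = exp(-r*dt) * [p*1.591640 + (1-p)*0.366636] = 0.890750
  V(2,1) = exp(-r*dt) * [p*0.366636 + (1-p)*0.000000] = 0.157138
  V(2,2) = exp(-r*dt) * [p*0.000000 + (1-p)*0.000000] = 0.000000
  V(1,0) = exp(-r*dt) * [p*0.890750 + (1-p)*0.157138] = 0.471168
  V(1,1) = exp(-r*dt) * [p*0.157138 + (1-p)*0.000000] = 0.067349
  V(0,0) = exp(-r*dt) * [p*0.471168 + (1-p)*0.067349] = 0.240255

Answer: Price = V(0,0) = 0.2403


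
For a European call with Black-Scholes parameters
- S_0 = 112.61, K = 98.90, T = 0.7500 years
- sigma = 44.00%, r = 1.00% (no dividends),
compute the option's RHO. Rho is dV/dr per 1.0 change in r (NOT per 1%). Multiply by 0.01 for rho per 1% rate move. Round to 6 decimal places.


d1 = 0.5509004968; d2 = 0.1698493191
phi(d1) = 0.3427739072; exp(-qT) = 1.0000000000; exp(-rT) = 0.9925280548
N(d2) = 0.5674356803
Rho = K*T*exp(-rT)*N(d2) = 98.9000 * 0.7500 * 0.9925280548 * 0.5674356803 = 41.775051

Answer: Rho = 41.775051


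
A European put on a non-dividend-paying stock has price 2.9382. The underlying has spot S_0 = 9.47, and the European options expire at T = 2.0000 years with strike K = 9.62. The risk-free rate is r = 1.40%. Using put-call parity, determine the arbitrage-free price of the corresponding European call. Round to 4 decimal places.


Put-call parity: C - P = S_0 * exp(-qT) - K * exp(-rT).
S_0 * exp(-qT) = 9.4700 * 1.00000000 = 9.47000000
K * exp(-rT) = 9.6200 * 0.97238837 = 9.35437609
C = P + S*exp(-qT) - K*exp(-rT)
C = 2.9382 + 9.47000000 - 9.35437609 = 3.0538

Answer: Call price = 3.0538


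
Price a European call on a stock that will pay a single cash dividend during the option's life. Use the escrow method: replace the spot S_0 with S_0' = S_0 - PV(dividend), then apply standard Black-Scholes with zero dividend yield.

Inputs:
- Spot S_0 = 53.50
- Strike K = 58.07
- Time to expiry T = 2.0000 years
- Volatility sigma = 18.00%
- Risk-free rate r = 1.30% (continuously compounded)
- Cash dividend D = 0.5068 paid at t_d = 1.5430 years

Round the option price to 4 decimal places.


PV(D) = D * exp(-r * t_d) = 0.5068 * 0.98014084 = 0.49673538
S_0' = S_0 - PV(D) = 53.5000 - 0.49673538 = 53.00326462
d1 = (ln(S_0'/K) + (r + sigma^2/2)*T) / (sigma*sqrt(T)) = -0.12922640
d2 = d1 - sigma*sqrt(T) = -0.38378484
exp(-rT) = 0.97433509
N(d1) = 0.44858925; N(d2) = 0.35056896
C = S_0' * N(d1) - K * exp(-rT) * N(d2) = 53.00326462 * 0.44858925 - 58.0700 * 0.97433509 * 0.35056896 = 3.9416

Answer: Price = 3.9416


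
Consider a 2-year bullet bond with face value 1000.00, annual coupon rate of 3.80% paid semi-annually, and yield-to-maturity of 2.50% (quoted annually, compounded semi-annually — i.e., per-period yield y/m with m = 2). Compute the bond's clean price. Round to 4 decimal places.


Answer: Price = 1025.2074

Derivation:
Coupon per period c = face * coupon_rate / m = 19.000000
Periods per year m = 2; per-period yield y/m = 0.012500
Number of cashflows N = 4
Cashflows (t years, CF_t, discount factor 1/(1+y/m)^(m*t), PV):
  t = 0.5000: CF_t = 19.000000, DF = 0.987654, PV = 18.765432
  t = 1.0000: CF_t = 19.000000, DF = 0.975461, PV = 18.533760
  t = 1.5000: CF_t = 19.000000, DF = 0.963418, PV = 18.304948
  t = 2.0000: CF_t = 1019.000000, DF = 0.951524, PV = 969.603236
Price P = sum_t PV_t = 1025.207377


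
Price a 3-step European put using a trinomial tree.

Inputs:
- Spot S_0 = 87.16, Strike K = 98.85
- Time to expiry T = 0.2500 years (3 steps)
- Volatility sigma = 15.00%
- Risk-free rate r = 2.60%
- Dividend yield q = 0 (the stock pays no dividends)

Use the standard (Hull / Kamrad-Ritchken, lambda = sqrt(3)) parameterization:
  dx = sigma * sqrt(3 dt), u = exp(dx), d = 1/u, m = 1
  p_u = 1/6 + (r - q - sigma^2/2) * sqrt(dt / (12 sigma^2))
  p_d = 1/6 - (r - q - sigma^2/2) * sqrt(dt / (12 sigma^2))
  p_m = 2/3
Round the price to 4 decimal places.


dt = T/N = 0.083333; dx = sigma*sqrt(3*dt) = 0.075000
u = exp(dx) = 1.077884; d = 1/u = 0.927743
p_u = 0.174861, p_m = 0.666667, p_d = 0.158472
Discount per step: exp(-r*dt) = 0.997836
Stock lattice S(k, j) with j the centered position index:
  k=0: S(0,+0) = 87.1600
  k=1: S(1,-1) = 80.8621; S(1,+0) = 87.1600; S(1,+1) = 93.9484
  k=2: S(2,-2) = 75.0193; S(2,-1) = 80.8621; S(2,+0) = 87.1600; S(2,+1) = 93.9484; S(2,+2) = 101.2655
  k=3: S(3,-3) = 69.5987; S(3,-2) = 75.0193; S(3,-1) = 80.8621; S(3,+0) = 87.1600; S(3,+1) = 93.9484; S(3,+2) = 101.2655; S(3,+3) = 109.1524
Terminal payoffs V(N, j) = max(K - S_T, 0):
  V(3,-3) = 29.251326; V(3,-2) = 23.830693; V(3,-1) = 17.987878; V(3,+0) = 11.690000; V(3,+1) = 4.901617; V(3,+2) = 0.000000; V(3,+3) = 0.000000
Backward induction: V(k, j) = exp(-r*dt) * [p_u * V(k+1, j+1) + p_m * V(k+1, j) + p_d * V(k+1, j-1)]
  V(2,-2) = exp(-r*dt) * [p_u*17.987878 + p_m*23.830693 + p_d*29.251326] = 23.616806
  V(2,-1) = exp(-r*dt) * [p_u*11.690000 + p_m*17.987878 + p_d*23.830693] = 17.773996
  V(2,+0) = exp(-r*dt) * [p_u*4.901617 + p_m*11.690000 + p_d*17.987878] = 11.476123
  V(2,+1) = exp(-r*dt) * [p_u*0.000000 + p_m*4.901617 + p_d*11.690000] = 5.109203
  V(2,+2) = exp(-r*dt) * [p_u*0.000000 + p_m*0.000000 + p_d*4.901617] = 0.775089
  V(1,-1) = exp(-r*dt) * [p_u*11.476123 + p_m*17.773996 + p_d*23.616806] = 17.560577
  V(1,+0) = exp(-r*dt) * [p_u*5.109203 + p_m*11.476123 + p_d*17.773996] = 11.336246
  V(1,+1) = exp(-r*dt) * [p_u*0.775089 + p_m*5.109203 + p_d*11.476123] = 5.348714
  V(0,+0) = exp(-r*dt) * [p_u*5.348714 + p_m*11.336246 + p_d*17.560577] = 11.251239

Answer: Price = V(0,0) = 11.2512


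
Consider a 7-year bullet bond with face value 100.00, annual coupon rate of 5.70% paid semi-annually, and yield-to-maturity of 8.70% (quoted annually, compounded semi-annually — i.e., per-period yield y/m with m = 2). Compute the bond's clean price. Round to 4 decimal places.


Answer: Price = 84.5152

Derivation:
Coupon per period c = face * coupon_rate / m = 2.850000
Periods per year m = 2; per-period yield y/m = 0.043500
Number of cashflows N = 14
Cashflows (t years, CF_t, discount factor 1/(1+y/m)^(m*t), PV):
  t = 0.5000: CF_t = 2.850000, DF = 0.958313, PV = 2.731193
  t = 1.0000: CF_t = 2.850000, DF = 0.918365, PV = 2.617339
  t = 1.5000: CF_t = 2.850000, DF = 0.880081, PV = 2.508231
  t = 2.0000: CF_t = 2.850000, DF = 0.843393, PV = 2.403671
  t = 2.5000: CF_t = 2.850000, DF = 0.808235, PV = 2.303470
  t = 3.0000: CF_t = 2.850000, DF = 0.774543, PV = 2.207446
  t = 3.5000: CF_t = 2.850000, DF = 0.742254, PV = 2.115425
  t = 4.0000: CF_t = 2.850000, DF = 0.711312, PV = 2.027240
  t = 4.5000: CF_t = 2.850000, DF = 0.681660, PV = 1.942731
  t = 5.0000: CF_t = 2.850000, DF = 0.653244, PV = 1.861746
  t = 5.5000: CF_t = 2.850000, DF = 0.626013, PV = 1.784136
  t = 6.0000: CF_t = 2.850000, DF = 0.599916, PV = 1.709761
  t = 6.5000: CF_t = 2.850000, DF = 0.574908, PV = 1.638487
  t = 7.0000: CF_t = 102.850000, DF = 0.550942, PV = 56.664355
Price P = sum_t PV_t = 84.515231
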